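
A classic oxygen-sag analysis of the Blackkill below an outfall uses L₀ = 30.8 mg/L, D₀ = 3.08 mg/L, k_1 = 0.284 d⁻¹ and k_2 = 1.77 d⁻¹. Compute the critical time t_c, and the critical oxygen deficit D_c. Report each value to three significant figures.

t_c ≈ 0.733 d; D_c ≈ 4.01 mg/L

t_c = [1/(k_2−k_1)] ln[(k_2/k_1)(1 − D₀(k_2−k_1)/(k_1 L₀))]
= [1/(1.77−0.284)] ln[(1.77/0.284)(1 − 3.08×1.486/(0.284×30.8))]
= (1/1.486) ln[6.232 × 0.4768] = 0.6729 × ln(2.971) = 0.6729 × 1.089 = 0.7329 d.
L(t_c) = L₀ e^(−k_1 t_c) = 30.8 × 0.8121 = 25.01 mg/L, and at the critical point k_2 D_c = k_1 L, so D_c = (0.284/1.77) × 25.01 = 4.013 mg/L.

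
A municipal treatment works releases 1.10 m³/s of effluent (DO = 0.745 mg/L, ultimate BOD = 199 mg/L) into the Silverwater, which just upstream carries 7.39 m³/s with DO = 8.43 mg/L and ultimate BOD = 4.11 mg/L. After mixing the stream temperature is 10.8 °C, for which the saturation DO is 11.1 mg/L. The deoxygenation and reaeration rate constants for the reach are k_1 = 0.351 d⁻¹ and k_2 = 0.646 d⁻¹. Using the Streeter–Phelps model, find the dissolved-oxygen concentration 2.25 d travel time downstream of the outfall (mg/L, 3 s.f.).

Mixed DO = (7.39×8.43 + 1.10×0.745)/(7.39+1.10) = 63.12/8.490 = 7.434 mg/L.
Mixed L₀ = (7.39×4.11 + 1.10×199)/(8.490) = 249.3/8.490 = 29.36 mg/L.
Initial deficit D₀ = C_s − DO₀ = 11.1 − 7.434 = 3.666 mg/L.
D(2.25) = [0.351×29.36/(0.646−0.351)](e^(−0.351×2.25) − e^(−0.646×2.25)) + 3.666 e^(−0.646×2.25)
= 34.93 × (0.4540 − 0.2338) + 3.666 × 0.2338 = 8.550 mg/L.
DO = 11.1 − 8.550 = 2.550 mg/L.

DO ≈ 2.55 mg/L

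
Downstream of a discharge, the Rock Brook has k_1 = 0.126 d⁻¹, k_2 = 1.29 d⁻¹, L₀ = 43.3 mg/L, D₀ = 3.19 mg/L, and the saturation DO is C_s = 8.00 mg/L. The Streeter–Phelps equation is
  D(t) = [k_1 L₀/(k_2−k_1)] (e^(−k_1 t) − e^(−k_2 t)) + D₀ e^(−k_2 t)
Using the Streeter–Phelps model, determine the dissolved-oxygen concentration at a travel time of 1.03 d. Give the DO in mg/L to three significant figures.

DO ≈ 4.28 mg/L

k_1 L₀/(k_2−k_1) = 0.126×43.3/(1.29−0.126) = 5.456/1.164 = 4.687 mg/L.
e^(−k_1 t) = e^(−0.126×1.030) = 0.8783; e^(−k_2 t) = e^(−1.29×1.030) = 0.2648.
D = 4.687 × (0.8783 − 0.2648) + 3.19 × 0.2648 = 2.875 + 0.8448 = 3.720 mg/L.
DO = C_s − D = 8.00 − 3.720 = 4.280 mg/L.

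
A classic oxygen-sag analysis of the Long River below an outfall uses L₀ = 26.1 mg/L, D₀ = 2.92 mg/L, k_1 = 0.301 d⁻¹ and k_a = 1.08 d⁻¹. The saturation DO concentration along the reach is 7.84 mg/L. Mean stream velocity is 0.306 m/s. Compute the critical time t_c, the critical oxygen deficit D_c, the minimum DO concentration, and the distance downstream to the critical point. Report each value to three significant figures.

At the critical point dD/dt = 0, so k_1 L₀ e^(−k_1 t) = k_a D. Substituting D(t) from the Streeter–Phelps equation and solving for t gives
t_c = ln[(k_a/k_1)(1 − D₀(k_a−k_1)/(k_1 L₀))] / (k_a−k_1).
Here k_a−k_1 = 0.7790 d⁻¹ and 1 − D₀(k_a−k_1)/(k_1 L₀) = 1 − 2.92×0.7790/(0.301×26.1) = 0.7105, so
t_c = ln(3.588 × 0.7105) / 0.7790 = 0.9358 / 0.7790 = 1.201 d.
D_c = (k_1/k_a) L₀ e^(−k_1 t_c) = (0.301/1.08) × 26.1 × e^(−0.301×1.201) = 0.2787 × 26.1 × 0.6966 = 5.067 mg/L.
Minimum DO = C_s − D_c = 7.84 − 5.067 = 2.773 mg/L.
x_c = v t_c = 0.306 m/s × 1.201 d × 86400 s/d = 31760 m ≈ 31.8 km.

t_c ≈ 1.20 d; D_c ≈ 5.07 mg/L; min DO ≈ 2.77 mg/L; x_c ≈ 31.8 km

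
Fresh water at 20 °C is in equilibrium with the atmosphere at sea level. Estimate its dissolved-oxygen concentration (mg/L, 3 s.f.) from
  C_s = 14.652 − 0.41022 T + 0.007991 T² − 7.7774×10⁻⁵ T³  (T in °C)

C_s = 14.652 − 0.41022×20 + 0.007991×20² − 7.7774×10⁻⁵×20³ = 9.022 mg/L.

C_s ≈ 9.02 mg/L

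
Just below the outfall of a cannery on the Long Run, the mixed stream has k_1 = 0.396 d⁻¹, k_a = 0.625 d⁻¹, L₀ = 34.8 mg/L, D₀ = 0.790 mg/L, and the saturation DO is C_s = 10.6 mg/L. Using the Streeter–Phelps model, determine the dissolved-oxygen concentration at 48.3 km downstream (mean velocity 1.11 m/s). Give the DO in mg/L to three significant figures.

Travel time t = x/v = 48.3 km / (1.11 m/s) = 48300 m / 1.11 m/s = 43510 s = 0.5036 d.
k_1 L₀/(k_a−k_1) = 0.396×34.8/(0.625−0.396) = 13.78/0.2290 = 60.18 mg/L.
e^(−k_1 t) = e^(−0.396×0.5036) = 0.8192; e^(−k_a t) = e^(−0.625×0.5036) = 0.7300.
D = 60.18 × (0.8192 − 0.7300) + 0.790 × 0.7300 = 5.370 + 0.5767 = 5.947 mg/L.
DO = C_s − D = 10.6 − 5.947 = 4.653 mg/L.

DO ≈ 4.65 mg/L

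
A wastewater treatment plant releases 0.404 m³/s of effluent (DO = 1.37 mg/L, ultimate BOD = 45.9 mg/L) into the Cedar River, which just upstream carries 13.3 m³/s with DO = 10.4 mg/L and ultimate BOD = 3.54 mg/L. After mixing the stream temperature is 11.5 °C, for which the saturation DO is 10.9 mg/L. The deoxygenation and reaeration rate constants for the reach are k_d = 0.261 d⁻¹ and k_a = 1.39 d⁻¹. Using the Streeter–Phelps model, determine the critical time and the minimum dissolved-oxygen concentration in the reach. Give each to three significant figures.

Mixed DO = (13.3×10.4 + 0.404×1.37)/(13.3+0.404) = 138.9/13.70 = 10.13 mg/L.
Mixed L₀ = (13.3×3.54 + 0.404×45.9)/(13.70) = 65.63/13.70 = 4.789 mg/L.
Initial deficit D₀ = C_s − DO₀ = 10.9 − 10.13 = 0.7662 mg/L.
t_c = (1/1.129) ln[(1.39/0.261)(1 − 0.7662×1.129/(0.261×4.789))] = 0.8857 × ln(1.640) = 0.4380 d.
D_c = (0.261/1.39) × 4.789 × e^(−0.261×0.4380) = 0.1878 × 4.789 × 0.8920 = 0.8020 mg/L.
Minimum DO = 10.9 − 0.8020 = 10.10 mg/L.

t_c ≈ 0.438 d; minimum DO ≈ 10.1 mg/L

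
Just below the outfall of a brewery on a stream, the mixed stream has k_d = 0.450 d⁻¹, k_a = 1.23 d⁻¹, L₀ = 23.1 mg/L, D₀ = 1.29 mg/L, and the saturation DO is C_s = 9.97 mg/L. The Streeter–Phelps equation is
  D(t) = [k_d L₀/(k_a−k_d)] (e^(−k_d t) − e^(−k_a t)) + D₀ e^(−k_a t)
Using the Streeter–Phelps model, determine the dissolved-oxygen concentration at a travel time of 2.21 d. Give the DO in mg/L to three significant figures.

DO ≈ 5.83 mg/L

k_d L₀/(k_a−k_d) = 0.450×23.1/(1.23−0.450) = 10.40/0.7800 = 13.33 mg/L.
e^(−k_d t) = e^(−0.450×2.210) = 0.3699; e^(−k_a t) = e^(−1.23×2.210) = 0.06599.
D = 13.33 × (0.3699 − 0.06599) + 1.29 × 0.06599 = 4.050 + 0.08512 = 4.135 mg/L.
DO = C_s − D = 9.97 − 4.135 = 5.835 mg/L.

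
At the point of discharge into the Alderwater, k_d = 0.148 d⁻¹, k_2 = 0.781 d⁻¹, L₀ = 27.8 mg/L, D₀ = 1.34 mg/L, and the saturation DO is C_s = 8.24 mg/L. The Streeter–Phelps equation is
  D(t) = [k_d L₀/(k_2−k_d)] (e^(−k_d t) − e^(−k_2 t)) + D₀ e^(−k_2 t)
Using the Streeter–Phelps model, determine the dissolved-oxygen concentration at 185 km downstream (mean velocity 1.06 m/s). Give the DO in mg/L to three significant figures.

Travel time t = x/v = 185 km / (1.06 m/s) = 185000 m / 1.06 m/s = 174500 s = 2.020 d.
k_d L₀/(k_2−k_d) = 0.148×27.8/(0.781−0.148) = 4.114/0.6330 = 6.500 mg/L.
e^(−k_d t) = e^(−0.148×2.020) = 0.7416; e^(−k_2 t) = e^(−0.781×2.020) = 0.2065.
D = 6.500 × (0.7416 − 0.2065) + 1.34 × 0.2065 = 3.478 + 0.2767 = 3.755 mg/L.
DO = C_s − D = 8.24 − 3.755 = 4.485 mg/L.

DO ≈ 4.49 mg/L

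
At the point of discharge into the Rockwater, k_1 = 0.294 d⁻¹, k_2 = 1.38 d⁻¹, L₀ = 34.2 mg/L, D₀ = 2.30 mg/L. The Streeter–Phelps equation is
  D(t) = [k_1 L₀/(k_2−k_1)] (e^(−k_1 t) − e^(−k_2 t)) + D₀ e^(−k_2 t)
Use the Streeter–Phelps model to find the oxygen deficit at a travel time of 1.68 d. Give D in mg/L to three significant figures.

D ≈ 4.96 mg/L

k_1 L₀/(k_2−k_1) = 0.294×34.2/(1.38−0.294) = 10.05/1.086 = 9.259 mg/L.
e^(−k_1 t) = e^(−0.294×1.680) = 0.6102; e^(−k_2 t) = e^(−1.38×1.680) = 0.09843.
D = 9.259 × (0.6102 − 0.09843) + 2.30 × 0.09843 = 4.739 + 0.2264 = 4.965 mg/L.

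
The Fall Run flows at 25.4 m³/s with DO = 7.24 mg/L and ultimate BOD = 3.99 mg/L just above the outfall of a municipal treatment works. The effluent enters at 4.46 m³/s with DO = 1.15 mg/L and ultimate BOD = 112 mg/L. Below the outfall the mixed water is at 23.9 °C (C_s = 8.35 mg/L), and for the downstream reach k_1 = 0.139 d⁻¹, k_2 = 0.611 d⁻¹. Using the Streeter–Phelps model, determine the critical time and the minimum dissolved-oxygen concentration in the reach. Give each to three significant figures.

Mixed DO = (25.4×7.24 + 4.46×1.15)/(25.4+4.46) = 189.0/29.86 = 6.330 mg/L.
Mixed L₀ = (25.4×3.99 + 4.46×112)/(29.86) = 600.9/29.86 = 20.12 mg/L.
Initial deficit D₀ = C_s − DO₀ = 8.35 − 6.330 = 2.020 mg/L.
t_c = (1/0.4720) ln[(0.611/0.139)(1 − 2.020×0.4720/(0.139×20.12))] = 2.119 × ln(2.898) = 2.254 d.
D_c = (0.139/0.611) × 20.12 × e^(−0.139×2.254) = 0.2275 × 20.12 × 0.7310 = 3.347 mg/L.
Minimum DO = 8.35 − 3.347 = 5.003 mg/L.

t_c ≈ 2.25 d; minimum DO ≈ 5.00 mg/L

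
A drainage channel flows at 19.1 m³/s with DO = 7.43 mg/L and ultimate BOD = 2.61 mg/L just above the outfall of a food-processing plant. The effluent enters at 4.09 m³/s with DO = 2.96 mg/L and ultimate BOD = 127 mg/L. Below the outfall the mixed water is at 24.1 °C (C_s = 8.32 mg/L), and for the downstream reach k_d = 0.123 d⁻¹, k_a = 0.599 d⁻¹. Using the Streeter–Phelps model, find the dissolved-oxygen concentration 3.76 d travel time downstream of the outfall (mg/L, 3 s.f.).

Mixed DO = (19.1×7.43 + 4.09×2.96)/(19.1+4.09) = 154.0/23.19 = 6.642 mg/L.
Mixed L₀ = (19.1×2.61 + 4.09×127)/(23.19) = 569.3/23.19 = 24.55 mg/L.
Initial deficit D₀ = C_s − DO₀ = 8.32 − 6.642 = 1.678 mg/L.
D(3.76) = [0.123×24.55/(0.599−0.123)](e^(−0.123×3.76) − e^(−0.599×3.76)) + 1.678 e^(−0.599×3.76)
= 6.343 × (0.6297 − 0.1052) + 1.678 × 0.1052 = 3.504 mg/L.
DO = 8.32 − 3.504 = 4.816 mg/L.

DO ≈ 4.82 mg/L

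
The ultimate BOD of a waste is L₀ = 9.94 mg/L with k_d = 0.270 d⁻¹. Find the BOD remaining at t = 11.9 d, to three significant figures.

L ≈ 0.400 mg/L

L_t = L₀ e^(−k_d t) = 9.94 × e^(−0.270×11.9) = 9.94 × 0.04024 = 0.3999 mg/L.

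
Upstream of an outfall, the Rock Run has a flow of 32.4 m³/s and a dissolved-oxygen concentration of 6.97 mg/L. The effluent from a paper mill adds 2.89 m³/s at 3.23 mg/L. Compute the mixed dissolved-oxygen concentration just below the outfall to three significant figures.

6.66 mg/L

Flow-weighted mixing: C = (Q_r C_r + Q_w C_w)/(Q_r + Q_w)
= (32.4×6.97 + 2.89×3.23)/(32.4 + 2.89) = 235.2/35.29 = 6.664 mg/L.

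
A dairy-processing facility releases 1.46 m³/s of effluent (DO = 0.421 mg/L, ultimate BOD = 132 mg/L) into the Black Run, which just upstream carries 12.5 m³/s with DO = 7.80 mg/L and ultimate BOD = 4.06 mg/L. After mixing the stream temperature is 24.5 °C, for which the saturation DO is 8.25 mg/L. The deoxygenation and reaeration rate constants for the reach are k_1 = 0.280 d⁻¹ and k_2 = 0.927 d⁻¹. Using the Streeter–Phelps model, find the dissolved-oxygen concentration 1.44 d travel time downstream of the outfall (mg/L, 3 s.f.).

DO ≈ 4.87 mg/L

Mixed DO = (12.5×7.80 + 1.46×0.421)/(12.5+1.46) = 98.11/13.96 = 7.028 mg/L.
Mixed L₀ = (12.5×4.06 + 1.46×132)/(13.96) = 243.5/13.96 = 17.44 mg/L.
Initial deficit D₀ = C_s − DO₀ = 8.25 − 7.028 = 1.222 mg/L.
D(1.44) = [0.280×17.44/(0.927−0.280)](e^(−0.280×1.44) − e^(−0.927×1.44)) + 1.222 e^(−0.927×1.44)
= 7.548 × (0.6682 − 0.2632) + 1.222 × 0.2632 = 3.378 mg/L.
DO = 8.25 − 3.378 = 4.872 mg/L.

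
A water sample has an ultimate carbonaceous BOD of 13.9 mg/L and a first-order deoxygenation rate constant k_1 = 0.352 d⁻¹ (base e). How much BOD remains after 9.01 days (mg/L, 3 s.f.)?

L ≈ 0.583 mg/L

L_t = L₀ e^(−k_1 t) = 13.9 × e^(−0.352×9.01) = 13.9 × 0.04194 = 0.5830 mg/L.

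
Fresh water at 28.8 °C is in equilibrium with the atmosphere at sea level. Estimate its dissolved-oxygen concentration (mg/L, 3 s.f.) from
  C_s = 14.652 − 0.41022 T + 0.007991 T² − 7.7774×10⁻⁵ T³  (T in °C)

C_s = 14.652 − 0.41022×28.8 + 0.007991×28.8² − 7.7774×10⁻⁵×28.8³ = 7.608 mg/L.

C_s ≈ 7.61 mg/L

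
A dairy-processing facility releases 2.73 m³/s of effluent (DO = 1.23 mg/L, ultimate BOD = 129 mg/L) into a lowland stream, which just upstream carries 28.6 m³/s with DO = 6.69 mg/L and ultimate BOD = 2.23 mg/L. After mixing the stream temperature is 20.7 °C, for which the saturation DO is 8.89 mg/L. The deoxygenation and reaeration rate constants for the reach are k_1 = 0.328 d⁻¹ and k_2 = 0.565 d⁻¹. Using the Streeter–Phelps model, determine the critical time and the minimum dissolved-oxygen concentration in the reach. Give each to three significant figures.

Mixed DO = (28.6×6.69 + 2.73×1.23)/(28.6+2.73) = 194.7/31.33 = 6.214 mg/L.
Mixed L₀ = (28.6×2.23 + 2.73×129)/(31.33) = 415.9/31.33 = 13.28 mg/L.
Initial deficit D₀ = C_s − DO₀ = 8.89 − 6.214 = 2.676 mg/L.
t_c = (1/0.2370) ln[(0.565/0.328)(1 − 2.676×0.2370/(0.328×13.28))] = 4.219 × ln(1.472) = 1.630 d.
D_c = (0.328/0.565) × 13.28 × e^(−0.328×1.630) = 0.5805 × 13.28 × 0.5858 = 4.515 mg/L.
Minimum DO = 8.89 − 4.515 = 4.375 mg/L.

t_c ≈ 1.63 d; minimum DO ≈ 4.38 mg/L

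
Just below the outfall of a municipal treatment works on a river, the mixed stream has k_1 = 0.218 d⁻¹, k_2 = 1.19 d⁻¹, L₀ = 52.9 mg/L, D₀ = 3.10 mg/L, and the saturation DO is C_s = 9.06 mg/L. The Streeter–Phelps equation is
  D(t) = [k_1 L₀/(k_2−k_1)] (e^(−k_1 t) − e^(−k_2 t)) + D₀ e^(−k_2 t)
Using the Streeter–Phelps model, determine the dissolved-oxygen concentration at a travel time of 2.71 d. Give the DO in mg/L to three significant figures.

k_1 L₀/(k_2−k_1) = 0.218×52.9/(1.19−0.218) = 11.53/0.9720 = 11.86 mg/L.
e^(−k_1 t) = e^(−0.218×2.710) = 0.5539; e^(−k_2 t) = e^(−1.19×2.710) = 0.03976.
D = 11.86 × (0.5539 − 0.03976) + 3.10 × 0.03976 = 6.100 + 0.1233 = 6.223 mg/L.
DO = C_s − D = 9.06 − 6.223 = 2.837 mg/L.

DO ≈ 2.84 mg/L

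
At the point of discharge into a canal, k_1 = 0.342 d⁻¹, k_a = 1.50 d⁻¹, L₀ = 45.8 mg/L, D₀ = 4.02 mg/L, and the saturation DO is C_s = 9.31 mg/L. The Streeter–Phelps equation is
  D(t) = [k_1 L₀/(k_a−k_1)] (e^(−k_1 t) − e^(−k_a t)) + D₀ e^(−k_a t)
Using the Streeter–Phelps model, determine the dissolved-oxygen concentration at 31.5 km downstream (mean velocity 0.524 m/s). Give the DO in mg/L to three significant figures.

Travel time t = x/v = 31.5 km / (0.524 m/s) = 31500 m / 0.524 m/s = 60110 s = 0.6958 d.
k_1 L₀/(k_a−k_1) = 0.342×45.8/(1.50−0.342) = 15.66/1.158 = 13.53 mg/L.
e^(−k_1 t) = e^(−0.342×0.6958) = 0.7882; e^(−k_a t) = e^(−1.50×0.6958) = 0.3522.
D = 13.53 × (0.7882 − 0.3522) + 4.02 × 0.3522 = 5.899 + 1.416 = 7.314 mg/L.
DO = C_s − D = 9.31 − 7.314 = 1.996 mg/L.

DO ≈ 2.00 mg/L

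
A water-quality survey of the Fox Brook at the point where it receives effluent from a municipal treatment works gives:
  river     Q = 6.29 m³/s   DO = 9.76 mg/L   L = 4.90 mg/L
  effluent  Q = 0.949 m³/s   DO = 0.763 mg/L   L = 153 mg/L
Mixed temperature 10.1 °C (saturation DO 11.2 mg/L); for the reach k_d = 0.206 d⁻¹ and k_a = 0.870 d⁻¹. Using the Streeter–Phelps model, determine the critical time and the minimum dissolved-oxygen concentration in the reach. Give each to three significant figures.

t_c ≈ 1.53 d; minimum DO ≈ 7.00 mg/L

Mixed DO = (6.29×9.76 + 0.949×0.763)/(6.29+0.949) = 62.11/7.239 = 8.581 mg/L.
Mixed L₀ = (6.29×4.90 + 0.949×153)/(7.239) = 176.0/7.239 = 24.32 mg/L.
Initial deficit D₀ = C_s − DO₀ = 11.2 − 8.581 = 2.619 mg/L.
t_c = (1/0.6640) ln[(0.870/0.206)(1 − 2.619×0.6640/(0.206×24.32))] = 1.506 × ln(2.757) = 1.527 d.
D_c = (0.206/0.870) × 24.32 × e^(−0.206×1.527) = 0.2368 × 24.32 × 0.7301 = 4.203 mg/L.
Minimum DO = 11.2 − 4.203 = 6.997 mg/L.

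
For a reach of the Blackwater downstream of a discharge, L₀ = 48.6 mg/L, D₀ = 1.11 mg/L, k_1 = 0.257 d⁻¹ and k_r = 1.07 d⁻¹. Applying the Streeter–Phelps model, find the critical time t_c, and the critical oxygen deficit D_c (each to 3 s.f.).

t_c ≈ 1.66 d; D_c ≈ 7.61 mg/L

At the critical point dD/dt = 0, so k_1 L₀ e^(−k_1 t) = k_r D. Substituting D(t) from the Streeter–Phelps equation and solving for t gives
t_c = ln[(k_r/k_1)(1 − D₀(k_r−k_1)/(k_1 L₀))] / (k_r−k_1).
Here k_r−k_1 = 0.8130 d⁻¹ and 1 − D₀(k_r−k_1)/(k_1 L₀) = 1 − 1.11×0.8130/(0.257×48.6) = 0.9277, so
t_c = ln(4.163 × 0.9277) / 0.8130 = 1.351 / 0.8130 = 1.662 d.
D_c = (k_1/k_r) L₀ e^(−k_1 t_c) = (0.257/1.07) × 48.6 × e^(−0.257×1.662) = 0.2402 × 48.6 × 0.6523 = 7.615 mg/L.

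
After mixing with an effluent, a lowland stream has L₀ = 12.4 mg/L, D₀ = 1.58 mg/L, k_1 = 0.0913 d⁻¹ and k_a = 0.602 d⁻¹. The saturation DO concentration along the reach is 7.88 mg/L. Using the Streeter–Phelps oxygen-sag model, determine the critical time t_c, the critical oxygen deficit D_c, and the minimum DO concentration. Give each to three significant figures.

t_c ≈ 1.25 d; D_c ≈ 1.68 mg/L; min DO ≈ 6.20 mg/L

With k_a/k_1 = 6.594 and 1 − D₀(k_a−k_1)/(k_1 L₀) = 0.2873,
t_c = ln(6.594 × 0.2873) / (0.602 − 0.0913) = ln(1.894) / 0.5107 = 0.6387/0.5107 = 1.251 d.
D_c = (k_1/k_a) L₀ e^(−k_1 t_c) = (0.0913/0.602) × 12.4 × e^(−0.0913×1.251) = 0.1517 × 12.4 × 0.8921 = 1.678 mg/L.
Minimum DO = C_s − D_c = 7.88 − 1.678 = 6.202 mg/L.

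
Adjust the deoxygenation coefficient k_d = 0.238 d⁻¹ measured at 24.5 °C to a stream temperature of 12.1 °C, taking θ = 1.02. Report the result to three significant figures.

k_d(T₂) = k_d(T₁) · θ^(T₂−T₁) = 0.238 × 1.02^(12.1−24.5)
= 0.238 × 1.02^-12.4 = 0.238 × 0.7823 = 0.1862 d⁻¹.

k_d ≈ 0.186 d⁻¹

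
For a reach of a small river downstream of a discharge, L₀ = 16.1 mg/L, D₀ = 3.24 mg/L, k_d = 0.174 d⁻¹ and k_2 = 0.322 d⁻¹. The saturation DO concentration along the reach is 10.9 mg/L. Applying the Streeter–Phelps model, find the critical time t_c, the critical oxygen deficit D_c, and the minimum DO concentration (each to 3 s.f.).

t_c = [1/(k_2−k_d)] ln[(k_2/k_d)(1 − D₀(k_2−k_d)/(k_d L₀))]
= [1/(0.322−0.174)] ln[(0.322/0.174)(1 − 3.24×0.1480/(0.174×16.1))]
= (1/0.1480) ln[1.851 × 0.8288] = 6.757 × ln(1.534) = 6.757 × 0.4278 = 2.890 d.
L(t_c) = L₀ e^(−k_d t_c) = 16.1 × 0.6048 = 9.737 mg/L, and at the critical point k_2 D_c = k_d L, so D_c = (0.174/0.322) × 9.737 = 5.262 mg/L.
Minimum DO = C_s − D_c = 10.9 − 5.262 = 5.638 mg/L.

t_c ≈ 2.89 d; D_c ≈ 5.26 mg/L; min DO ≈ 5.64 mg/L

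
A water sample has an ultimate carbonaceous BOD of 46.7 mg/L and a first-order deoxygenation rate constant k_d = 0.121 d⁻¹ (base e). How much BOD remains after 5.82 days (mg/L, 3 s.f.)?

L_t = L₀ e^(−k_d t) = 46.7 × e^(−0.121×5.82) = 46.7 × 0.4945 = 23.09 mg/L.

L ≈ 23.1 mg/L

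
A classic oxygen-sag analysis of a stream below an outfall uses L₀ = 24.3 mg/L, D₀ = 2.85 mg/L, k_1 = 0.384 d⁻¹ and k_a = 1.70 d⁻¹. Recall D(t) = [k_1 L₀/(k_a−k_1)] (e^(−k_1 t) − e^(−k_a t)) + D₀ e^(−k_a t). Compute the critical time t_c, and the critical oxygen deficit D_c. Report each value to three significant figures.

t_c ≈ 0.740 d; D_c ≈ 4.13 mg/L

t_c = [1/(k_a−k_1)] ln[(k_a/k_1)(1 − D₀(k_a−k_1)/(k_1 L₀))]
= [1/(1.70−0.384)] ln[(1.70/0.384)(1 − 2.85×1.316/(0.384×24.3))]
= (1/1.316) ln[4.427 × 0.5981] = 0.7599 × ln(2.648) = 0.7599 × 0.9737 = 0.7399 d.
L(t_c) = L₀ e^(−k_1 t_c) = 24.3 × 0.7527 = 18.29 mg/L, and at the critical point k_a D_c = k_1 L, so D_c = (0.384/1.70) × 18.29 = 4.131 mg/L.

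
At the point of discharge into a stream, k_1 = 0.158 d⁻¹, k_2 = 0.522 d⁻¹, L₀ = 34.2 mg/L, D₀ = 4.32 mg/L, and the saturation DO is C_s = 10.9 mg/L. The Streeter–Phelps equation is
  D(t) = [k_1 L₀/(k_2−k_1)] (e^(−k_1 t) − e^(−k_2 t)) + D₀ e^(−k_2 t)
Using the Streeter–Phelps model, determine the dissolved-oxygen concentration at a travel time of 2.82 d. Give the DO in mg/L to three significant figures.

k_1 L₀/(k_2−k_1) = 0.158×34.2/(0.522−0.158) = 5.404/0.3640 = 14.85 mg/L.
e^(−k_1 t) = e^(−0.158×2.820) = 0.6405; e^(−k_2 t) = e^(−0.522×2.820) = 0.2295.
D = 14.85 × (0.6405 − 0.2295) + 4.32 × 0.2295 = 6.101 + 0.9913 = 7.093 mg/L.
DO = C_s − D = 10.9 − 7.093 = 3.807 mg/L.

DO ≈ 3.81 mg/L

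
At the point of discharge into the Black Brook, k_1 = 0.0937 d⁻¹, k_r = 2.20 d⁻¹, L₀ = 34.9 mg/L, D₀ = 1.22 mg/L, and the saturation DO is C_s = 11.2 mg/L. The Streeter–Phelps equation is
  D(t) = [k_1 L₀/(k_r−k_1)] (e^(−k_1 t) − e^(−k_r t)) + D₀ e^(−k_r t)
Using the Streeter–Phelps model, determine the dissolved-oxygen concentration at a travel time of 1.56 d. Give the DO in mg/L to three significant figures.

DO ≈ 9.87 mg/L

k_1 L₀/(k_r−k_1) = 0.0937×34.9/(2.20−0.0937) = 3.270/2.106 = 1.553 mg/L.
e^(−k_1 t) = e^(−0.0937×1.560) = 0.8640; e^(−k_r t) = e^(−2.20×1.560) = 0.03232.
D = 1.553 × (0.8640 − 0.03232) + 1.22 × 0.03232 = 1.291 + 0.03943 = 1.331 mg/L.
DO = C_s − D = 11.2 − 1.331 = 9.869 mg/L.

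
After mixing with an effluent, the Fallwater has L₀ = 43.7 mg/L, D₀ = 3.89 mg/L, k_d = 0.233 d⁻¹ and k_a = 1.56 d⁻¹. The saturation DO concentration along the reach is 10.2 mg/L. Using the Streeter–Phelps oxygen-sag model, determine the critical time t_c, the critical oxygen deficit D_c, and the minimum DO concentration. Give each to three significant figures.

With k_a/k_d = 6.695 and 1 − D₀(k_a−k_d)/(k_d L₀) = 0.4930,
t_c = ln(6.695 × 0.4930) / (1.56 − 0.233) = ln(3.301) / 1.327 = 1.194/1.327 = 0.8999 d.
D_c = (k_d/k_a) L₀ e^(−k_d t_c) = (0.233/1.56) × 43.7 × e^(−0.233×0.8999) = 0.1494 × 43.7 × 0.8108 = 5.292 mg/L.
Minimum DO = C_s − D_c = 10.2 − 5.292 = 4.908 mg/L.

t_c ≈ 0.900 d; D_c ≈ 5.29 mg/L; min DO ≈ 4.91 mg/L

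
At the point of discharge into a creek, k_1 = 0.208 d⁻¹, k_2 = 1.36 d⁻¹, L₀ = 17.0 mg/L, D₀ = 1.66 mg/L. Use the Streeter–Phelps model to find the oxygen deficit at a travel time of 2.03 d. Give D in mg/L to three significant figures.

D ≈ 1.92 mg/L

k_1 L₀/(k_2−k_1) = 0.208×17.0/(1.36−0.208) = 3.536/1.152 = 3.069 mg/L.
e^(−k_1 t) = e^(−0.208×2.030) = 0.6556; e^(−k_2 t) = e^(−1.36×2.030) = 0.06324.
D = 3.069 × (0.6556 − 0.06324) + 1.66 × 0.06324 = 1.818 + 0.1050 = 1.923 mg/L.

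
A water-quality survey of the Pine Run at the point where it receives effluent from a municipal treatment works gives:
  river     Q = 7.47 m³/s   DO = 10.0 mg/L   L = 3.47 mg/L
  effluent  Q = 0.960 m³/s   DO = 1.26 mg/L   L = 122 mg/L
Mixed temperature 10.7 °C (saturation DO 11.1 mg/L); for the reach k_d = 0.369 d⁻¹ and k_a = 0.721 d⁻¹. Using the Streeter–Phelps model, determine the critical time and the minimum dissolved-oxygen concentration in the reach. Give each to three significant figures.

t_c ≈ 1.55 d; minimum DO ≈ 6.19 mg/L

Mixed DO = (7.47×10.0 + 0.960×1.26)/(7.47+0.960) = 75.91/8.430 = 9.005 mg/L.
Mixed L₀ = (7.47×3.47 + 0.960×122)/(8.430) = 143.0/8.430 = 16.97 mg/L.
Initial deficit D₀ = C_s − DO₀ = 11.1 − 9.005 = 2.095 mg/L.
t_c = (1/0.3520) ln[(0.721/0.369)(1 − 2.095×0.3520/(0.369×16.97))] = 2.841 × ln(1.724) = 1.547 d.
D_c = (0.369/0.721) × 16.97 × e^(−0.369×1.547) = 0.5118 × 16.97 × 0.5651 = 4.907 mg/L.
Minimum DO = 11.1 − 4.907 = 6.193 mg/L.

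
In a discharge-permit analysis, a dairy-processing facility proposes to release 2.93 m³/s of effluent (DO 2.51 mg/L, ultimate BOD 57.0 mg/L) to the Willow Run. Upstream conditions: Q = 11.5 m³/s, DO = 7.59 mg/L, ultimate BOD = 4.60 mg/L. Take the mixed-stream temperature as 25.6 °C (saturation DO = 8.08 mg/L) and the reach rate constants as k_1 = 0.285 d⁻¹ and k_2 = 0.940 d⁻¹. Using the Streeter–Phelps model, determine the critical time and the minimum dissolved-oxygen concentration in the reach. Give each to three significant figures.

t_c ≈ 1.42 d; minimum DO ≈ 5.00 mg/L

Mixed DO = (11.5×7.59 + 2.93×2.51)/(11.5+2.93) = 94.64/14.43 = 6.559 mg/L.
Mixed L₀ = (11.5×4.60 + 2.93×57.0)/(14.43) = 219.9/14.43 = 15.24 mg/L.
Initial deficit D₀ = C_s − DO₀ = 8.08 − 6.559 = 1.521 mg/L.
t_c = (1/0.6550) ln[(0.940/0.285)(1 − 1.521×0.6550/(0.285×15.24))] = 1.527 × ln(2.541) = 1.424 d.
D_c = (0.285/0.940) × 15.24 × e^(−0.285×1.424) = 0.3032 × 15.24 × 0.6664 = 3.079 mg/L.
Minimum DO = 8.08 − 3.079 = 5.001 mg/L.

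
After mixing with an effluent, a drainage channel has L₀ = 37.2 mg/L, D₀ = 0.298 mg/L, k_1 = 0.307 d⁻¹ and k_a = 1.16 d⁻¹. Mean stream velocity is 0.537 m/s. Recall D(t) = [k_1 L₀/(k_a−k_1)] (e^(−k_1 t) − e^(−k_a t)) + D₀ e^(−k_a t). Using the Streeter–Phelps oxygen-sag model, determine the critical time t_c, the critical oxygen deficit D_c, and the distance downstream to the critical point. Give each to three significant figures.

With k_a/k_1 = 3.779 and 1 − D₀(k_a−k_1)/(k_1 L₀) = 0.9777,
t_c = ln(3.779 × 0.9777) / (1.16 − 0.307) = ln(3.694) / 0.8530 = 1.307/0.8530 = 1.532 d.
D_c = (k_1/k_a) L₀ e^(−k_1 t_c) = (0.307/1.16) × 37.2 × e^(−0.307×1.532) = 0.2647 × 37.2 × 0.6248 = 6.151 mg/L.
x_c = v t_c = 0.537 m/s × 1.532 d × 86400 s/d = 71080 m ≈ 71.1 km.

t_c ≈ 1.53 d; D_c ≈ 6.15 mg/L; x_c ≈ 71.1 km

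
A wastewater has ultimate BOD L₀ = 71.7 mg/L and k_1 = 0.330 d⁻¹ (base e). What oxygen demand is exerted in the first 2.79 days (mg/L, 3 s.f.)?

y ≈ 43.1 mg/L

y_t = L₀(1 − e^(−k_1 t)) = 71.7 × (1 − e^(−0.330×2.79))
= 71.7 × (1 − 0.3982) = 71.7 × 0.6018 = 43.15 mg/L.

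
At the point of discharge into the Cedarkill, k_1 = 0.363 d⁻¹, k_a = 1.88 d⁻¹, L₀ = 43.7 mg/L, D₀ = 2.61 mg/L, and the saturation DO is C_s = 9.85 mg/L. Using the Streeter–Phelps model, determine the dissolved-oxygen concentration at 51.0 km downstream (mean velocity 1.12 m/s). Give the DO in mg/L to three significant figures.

DO ≈ 4.13 mg/L

Travel time t = x/v = 51.0 km / (1.12 m/s) = 51000 m / 1.12 m/s = 45540 s = 0.5270 d.
k_1 L₀/(k_a−k_1) = 0.363×43.7/(1.88−0.363) = 15.86/1.517 = 10.46 mg/L.
e^(−k_1 t) = e^(−0.363×0.5270) = 0.8259; e^(−k_a t) = e^(−1.88×0.5270) = 0.3713.
D = 10.46 × (0.8259 − 0.3713) + 2.61 × 0.3713 = 4.754 + 0.9690 = 5.723 mg/L.
DO = C_s − D = 9.85 − 5.723 = 4.127 mg/L.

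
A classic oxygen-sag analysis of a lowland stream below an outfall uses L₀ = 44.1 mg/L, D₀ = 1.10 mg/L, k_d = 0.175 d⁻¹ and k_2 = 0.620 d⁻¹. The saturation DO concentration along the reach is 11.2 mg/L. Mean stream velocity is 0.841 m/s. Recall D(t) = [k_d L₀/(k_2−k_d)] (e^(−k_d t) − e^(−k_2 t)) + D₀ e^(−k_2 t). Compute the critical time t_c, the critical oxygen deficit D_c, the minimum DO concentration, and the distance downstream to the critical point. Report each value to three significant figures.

At the critical point dD/dt = 0, so k_d L₀ e^(−k_d t) = k_2 D. Substituting D(t) from the Streeter–Phelps equation and solving for t gives
t_c = ln[(k_2/k_d)(1 − D₀(k_2−k_d)/(k_d L₀))] / (k_2−k_d).
Here k_2−k_d = 0.4450 d⁻¹ and 1 − D₀(k_2−k_d)/(k_d L₀) = 1 − 1.10×0.4450/(0.175×44.1) = 0.9366, so
t_c = ln(3.543 × 0.9366) / 0.4450 = 1.199 / 0.4450 = 2.695 d.
L(t_c) = L₀ e^(−k_d t_c) = 44.1 × 0.6240 = 27.52 mg/L, and at the critical point k_2 D_c = k_d L, so D_c = (0.175/0.620) × 27.52 = 7.767 mg/L.
Minimum DO = C_s − D_c = 11.2 − 7.767 = 3.433 mg/L.
x_c = v t_c = 0.841 m/s × 2.695 d × 86400 s/d = 195800 m ≈ 196 km.

t_c ≈ 2.70 d; D_c ≈ 7.77 mg/L; min DO ≈ 3.43 mg/L; x_c ≈ 196 km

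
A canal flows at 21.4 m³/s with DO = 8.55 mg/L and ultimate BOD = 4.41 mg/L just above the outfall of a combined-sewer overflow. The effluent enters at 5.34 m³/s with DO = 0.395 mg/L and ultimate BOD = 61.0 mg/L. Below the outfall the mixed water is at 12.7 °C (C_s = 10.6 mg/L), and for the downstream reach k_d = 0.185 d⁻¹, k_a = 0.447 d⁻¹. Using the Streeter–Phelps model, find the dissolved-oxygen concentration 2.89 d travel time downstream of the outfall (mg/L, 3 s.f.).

DO ≈ 6.14 mg/L

Mixed DO = (21.4×8.55 + 5.34×0.395)/(21.4+5.34) = 185.1/26.74 = 6.921 mg/L.
Mixed L₀ = (21.4×4.41 + 5.34×61.0)/(26.74) = 420.1/26.74 = 15.71 mg/L.
Initial deficit D₀ = C_s − DO₀ = 10.6 − 6.921 = 3.679 mg/L.
D(2.89) = [0.185×15.71/(0.447−0.185)](e^(−0.185×2.89) − e^(−0.447×2.89)) + 3.679 e^(−0.447×2.89)
= 11.09 × (0.5859 − 0.2748) + 3.679 × 0.2748 = 4.462 mg/L.
DO = 10.6 − 4.462 = 6.138 mg/L.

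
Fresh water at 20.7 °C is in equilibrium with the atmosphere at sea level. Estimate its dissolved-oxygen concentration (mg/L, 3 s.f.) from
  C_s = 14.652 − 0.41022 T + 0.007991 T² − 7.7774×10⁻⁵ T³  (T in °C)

C_s = 14.652 − 0.41022×20.7 + 0.007991×20.7² − 7.7774×10⁻⁵×20.7³ = 8.895 mg/L.

C_s ≈ 8.89 mg/L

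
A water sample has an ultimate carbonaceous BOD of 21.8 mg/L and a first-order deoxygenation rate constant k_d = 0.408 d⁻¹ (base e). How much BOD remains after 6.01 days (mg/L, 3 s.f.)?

L_t = L₀ e^(−k_d t) = 21.8 × e^(−0.408×6.01) = 21.8 × 0.08611 = 1.877 mg/L.

L ≈ 1.88 mg/L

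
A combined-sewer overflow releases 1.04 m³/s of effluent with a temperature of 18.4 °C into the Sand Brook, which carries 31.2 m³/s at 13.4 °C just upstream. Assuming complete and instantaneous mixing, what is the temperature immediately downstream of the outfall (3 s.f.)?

13.6 °C

Flow-weighted mixing: C = (Q_r C_r + Q_w C_w)/(Q_r + Q_w)
= (31.2×13.4 + 1.04×18.4)/(31.2 + 1.04) = 437.2/32.24 = 13.56 °C.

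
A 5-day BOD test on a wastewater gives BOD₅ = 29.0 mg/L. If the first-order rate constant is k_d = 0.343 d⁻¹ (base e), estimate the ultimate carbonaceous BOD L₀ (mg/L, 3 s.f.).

L₀ ≈ 35.4 mg/L

BOD₅ = L₀(1 − e^(−5k_d)) ⇒ L₀ = BOD₅ / (1 − e^(−5×0.343))
= 29.0 / (1 − 0.1800) = 29.0 / 0.8200 = 35.36 mg/L.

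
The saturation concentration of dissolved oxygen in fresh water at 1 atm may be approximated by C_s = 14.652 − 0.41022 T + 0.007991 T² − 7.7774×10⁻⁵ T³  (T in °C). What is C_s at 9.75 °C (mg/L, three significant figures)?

C_s = 14.652 − 0.41022×9.75 + 0.007991×9.75² − 7.7774×10⁻⁵×9.75³ = 11.34 mg/L.

C_s ≈ 11.3 mg/L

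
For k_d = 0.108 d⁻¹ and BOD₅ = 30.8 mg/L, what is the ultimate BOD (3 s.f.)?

L₀ ≈ 73.8 mg/L

BOD₅ = L₀(1 − e^(−5k_d)) ⇒ L₀ = BOD₅ / (1 − e^(−5×0.108))
= 30.8 / (1 − 0.5827) = 30.8 / 0.4173 = 73.82 mg/L.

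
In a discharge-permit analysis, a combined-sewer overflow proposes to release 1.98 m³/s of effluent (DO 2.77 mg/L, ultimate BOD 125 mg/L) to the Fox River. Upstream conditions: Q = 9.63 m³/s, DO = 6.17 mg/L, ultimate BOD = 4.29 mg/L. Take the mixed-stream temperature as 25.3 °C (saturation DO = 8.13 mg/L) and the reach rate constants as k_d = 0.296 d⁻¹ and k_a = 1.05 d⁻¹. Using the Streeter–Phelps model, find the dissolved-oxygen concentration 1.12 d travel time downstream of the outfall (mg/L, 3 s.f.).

Mixed DO = (9.63×6.17 + 1.98×2.77)/(9.63+1.98) = 64.90/11.61 = 5.590 mg/L.
Mixed L₀ = (9.63×4.29 + 1.98×125)/(11.61) = 288.8/11.61 = 24.88 mg/L.
Initial deficit D₀ = C_s − DO₀ = 8.13 − 5.590 = 2.540 mg/L.
D(1.12) = [0.296×24.88/(1.05−0.296)](e^(−0.296×1.12) − e^(−1.05×1.12)) + 2.540 e^(−1.05×1.12)
= 9.766 × (0.7178 − 0.3085) + 2.540 × 0.3085 = 4.781 mg/L.
DO = 8.13 − 4.781 = 3.349 mg/L.

DO ≈ 3.35 mg/L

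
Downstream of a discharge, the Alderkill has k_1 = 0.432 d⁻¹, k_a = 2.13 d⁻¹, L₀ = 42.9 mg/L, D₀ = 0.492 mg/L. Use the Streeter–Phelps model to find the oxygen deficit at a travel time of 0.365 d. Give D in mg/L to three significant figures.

D ≈ 4.53 mg/L

k_1 L₀/(k_a−k_1) = 0.432×42.9/(2.13−0.432) = 18.53/1.698 = 10.91 mg/L.
e^(−k_1 t) = e^(−0.432×0.3650) = 0.8541; e^(−k_a t) = e^(−2.13×0.3650) = 0.4596.
D = 10.91 × (0.8541 − 0.4596) + 0.492 × 0.4596 = 4.306 + 0.2261 = 4.532 mg/L.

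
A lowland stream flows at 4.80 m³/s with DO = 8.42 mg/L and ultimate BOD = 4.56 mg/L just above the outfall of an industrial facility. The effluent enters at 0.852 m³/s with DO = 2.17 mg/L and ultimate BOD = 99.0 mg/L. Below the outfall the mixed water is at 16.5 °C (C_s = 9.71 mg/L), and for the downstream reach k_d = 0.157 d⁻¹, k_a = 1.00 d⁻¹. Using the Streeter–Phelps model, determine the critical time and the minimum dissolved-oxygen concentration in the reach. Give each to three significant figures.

t_c ≈ 0.992 d; minimum DO ≈ 7.18 mg/L

Mixed DO = (4.80×8.42 + 0.852×2.17)/(4.80+0.852) = 42.26/5.652 = 7.478 mg/L.
Mixed L₀ = (4.80×4.56 + 0.852×99.0)/(5.652) = 106.2/5.652 = 18.80 mg/L.
Initial deficit D₀ = C_s − DO₀ = 9.71 − 7.478 = 2.232 mg/L.
t_c = (1/0.8430) ln[(1.00/0.157)(1 − 2.232×0.8430/(0.157×18.80))] = 1.186 × ln(2.308) = 0.9921 d.
D_c = (0.157/1.00) × 18.80 × e^(−0.157×0.9921) = 0.1570 × 18.80 × 0.8558 = 2.525 mg/L.
Minimum DO = 9.71 − 2.525 = 7.185 mg/L.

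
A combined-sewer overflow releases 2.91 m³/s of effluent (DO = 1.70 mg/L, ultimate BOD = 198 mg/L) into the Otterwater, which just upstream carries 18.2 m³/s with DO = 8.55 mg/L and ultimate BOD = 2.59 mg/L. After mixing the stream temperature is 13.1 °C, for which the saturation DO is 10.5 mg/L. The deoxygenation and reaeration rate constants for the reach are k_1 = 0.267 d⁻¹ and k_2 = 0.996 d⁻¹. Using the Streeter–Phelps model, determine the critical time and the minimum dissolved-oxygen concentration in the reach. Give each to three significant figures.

t_c ≈ 1.38 d; minimum DO ≈ 5.02 mg/L

Mixed DO = (18.2×8.55 + 2.91×1.70)/(18.2+2.91) = 160.6/21.11 = 7.606 mg/L.
Mixed L₀ = (18.2×2.59 + 2.91×198)/(21.11) = 623.3/21.11 = 29.53 mg/L.
Initial deficit D₀ = C_s − DO₀ = 10.5 − 7.606 = 2.894 mg/L.
t_c = (1/0.7290) ln[(0.996/0.267)(1 − 2.894×0.7290/(0.267×29.53))] = 1.372 × ln(2.732) = 1.379 d.
D_c = (0.267/0.996) × 29.53 × e^(−0.267×1.379) = 0.2681 × 29.53 × 0.6920 = 5.478 mg/L.
Minimum DO = 10.5 − 5.478 = 5.022 mg/L.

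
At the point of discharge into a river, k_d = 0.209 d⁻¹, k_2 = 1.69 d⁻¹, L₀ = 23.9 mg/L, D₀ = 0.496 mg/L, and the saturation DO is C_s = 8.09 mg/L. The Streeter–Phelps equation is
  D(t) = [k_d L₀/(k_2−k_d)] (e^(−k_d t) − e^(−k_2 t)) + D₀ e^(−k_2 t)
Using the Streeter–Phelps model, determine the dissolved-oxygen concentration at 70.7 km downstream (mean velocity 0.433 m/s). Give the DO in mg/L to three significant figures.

DO ≈ 5.94 mg/L

Travel time t = x/v = 70.7 km / (0.433 m/s) = 70700 m / 0.433 m/s = 163300 s = 1.890 d.
k_d L₀/(k_2−k_d) = 0.209×23.9/(1.69−0.209) = 4.995/1.481 = 3.373 mg/L.
e^(−k_d t) = e^(−0.209×1.890) = 0.6737; e^(−k_2 t) = e^(−1.69×1.890) = 0.04102.
D = 3.373 × (0.6737 − 0.04102) + 0.496 × 0.04102 = 2.134 + 0.02034 = 2.154 mg/L.
DO = C_s − D = 8.09 − 2.154 = 5.936 mg/L.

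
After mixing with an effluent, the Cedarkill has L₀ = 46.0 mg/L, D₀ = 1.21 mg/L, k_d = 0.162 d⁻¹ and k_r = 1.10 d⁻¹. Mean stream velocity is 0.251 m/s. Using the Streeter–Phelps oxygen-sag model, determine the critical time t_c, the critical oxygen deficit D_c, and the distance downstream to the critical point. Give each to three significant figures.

With k_r/k_d = 6.790 and 1 − D₀(k_r−k_d)/(k_d L₀) = 0.8477,
t_c = ln(6.790 × 0.8477) / (1.10 − 0.162) = ln(5.756) / 0.9380 = 1.750/0.9380 = 1.866 d.
D_c = (k_d/k_r) L₀ e^(−k_d t_c) = (0.162/1.10) × 46.0 × e^(−0.162×1.866) = 0.1473 × 46.0 × 0.7391 = 5.007 mg/L.
x_c = v t_c = 0.251 m/s × 1.866 d × 86400 s/d = 40470 m ≈ 40.5 km.

t_c ≈ 1.87 d; D_c ≈ 5.01 mg/L; x_c ≈ 40.5 km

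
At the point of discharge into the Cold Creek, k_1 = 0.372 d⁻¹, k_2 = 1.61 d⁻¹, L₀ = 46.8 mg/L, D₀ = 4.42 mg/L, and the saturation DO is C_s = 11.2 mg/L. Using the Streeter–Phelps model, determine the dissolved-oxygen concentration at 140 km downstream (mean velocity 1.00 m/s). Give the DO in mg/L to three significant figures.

DO ≈ 4.21 mg/L

Travel time t = x/v = 140 km / (1.00 m/s) = 140000 m / 1.00 m/s = 140000 s = 1.620 d.
k_1 L₀/(k_2−k_1) = 0.372×46.8/(1.61−0.372) = 17.41/1.238 = 14.06 mg/L.
e^(−k_1 t) = e^(−0.372×1.620) = 0.5473; e^(−k_2 t) = e^(−1.61×1.620) = 0.07362.
D = 14.06 × (0.5473 − 0.07362) + 4.42 × 0.07362 = 6.661 + 0.3254 = 6.986 mg/L.
DO = C_s − D = 11.2 − 6.986 = 4.214 mg/L.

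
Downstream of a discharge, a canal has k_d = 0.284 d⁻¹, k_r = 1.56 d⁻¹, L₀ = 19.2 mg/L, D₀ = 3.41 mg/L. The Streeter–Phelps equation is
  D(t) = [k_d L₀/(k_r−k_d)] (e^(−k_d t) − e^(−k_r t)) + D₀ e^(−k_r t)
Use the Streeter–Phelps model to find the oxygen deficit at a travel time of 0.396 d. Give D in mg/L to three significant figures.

D ≈ 3.35 mg/L

k_d L₀/(k_r−k_d) = 0.284×19.2/(1.56−0.284) = 5.453/1.276 = 4.273 mg/L.
e^(−k_d t) = e^(−0.284×0.3960) = 0.8936; e^(−k_r t) = e^(−1.56×0.3960) = 0.5392.
D = 4.273 × (0.8936 − 0.5392) + 3.41 × 0.5392 = 1.515 + 1.839 = 3.353 mg/L.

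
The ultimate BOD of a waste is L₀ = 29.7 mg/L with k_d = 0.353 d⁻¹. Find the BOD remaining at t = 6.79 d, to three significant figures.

L_t = L₀ e^(−k_d t) = 29.7 × e^(−0.353×6.79) = 29.7 × 0.09100 = 2.703 mg/L.

L ≈ 2.70 mg/L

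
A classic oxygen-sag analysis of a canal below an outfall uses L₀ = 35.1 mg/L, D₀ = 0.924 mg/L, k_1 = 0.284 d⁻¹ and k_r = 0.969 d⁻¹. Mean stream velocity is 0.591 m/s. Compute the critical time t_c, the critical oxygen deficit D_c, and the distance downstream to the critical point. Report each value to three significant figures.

t_c ≈ 1.70 d; D_c ≈ 6.36 mg/L; x_c ≈ 86.6 km

t_c = [1/(k_r−k_1)] ln[(k_r/k_1)(1 − D₀(k_r−k_1)/(k_1 L₀))]
= [1/(0.969−0.284)] ln[(0.969/0.284)(1 − 0.924×0.6850/(0.284×35.1))]
= (1/0.6850) ln[3.412 × 0.9365] = 1.460 × ln(3.195) = 1.460 × 1.162 = 1.696 d.
L(t_c) = L₀ e^(−k_1 t_c) = 35.1 × 0.6178 = 21.68 mg/L, and at the critical point k_r D_c = k_1 L, so D_c = (0.284/0.969) × 21.68 = 6.355 mg/L.
x_c = v t_c = 0.591 m/s × 1.696 d × 86400 s/d = 86600 m ≈ 86.6 km.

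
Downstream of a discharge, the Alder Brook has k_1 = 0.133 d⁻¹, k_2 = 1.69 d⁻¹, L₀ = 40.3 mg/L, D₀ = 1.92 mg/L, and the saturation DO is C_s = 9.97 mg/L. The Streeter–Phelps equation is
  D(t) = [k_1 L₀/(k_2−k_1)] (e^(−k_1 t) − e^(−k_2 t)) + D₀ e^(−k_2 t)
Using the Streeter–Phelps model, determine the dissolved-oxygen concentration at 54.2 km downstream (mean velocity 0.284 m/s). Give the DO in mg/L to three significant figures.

Travel time t = x/v = 54.2 km / (0.284 m/s) = 54200 m / 0.284 m/s = 190800 s = 2.209 d.
k_1 L₀/(k_2−k_1) = 0.133×40.3/(1.69−0.133) = 5.360/1.557 = 3.442 mg/L.
e^(−k_1 t) = e^(−0.133×2.209) = 0.7454; e^(−k_2 t) = e^(−1.69×2.209) = 0.02392.
D = 3.442 × (0.7454 − 0.02392) + 1.92 × 0.02392 = 2.484 + 0.04593 = 2.530 mg/L.
DO = C_s − D = 9.97 − 2.530 = 7.440 mg/L.

DO ≈ 7.44 mg/L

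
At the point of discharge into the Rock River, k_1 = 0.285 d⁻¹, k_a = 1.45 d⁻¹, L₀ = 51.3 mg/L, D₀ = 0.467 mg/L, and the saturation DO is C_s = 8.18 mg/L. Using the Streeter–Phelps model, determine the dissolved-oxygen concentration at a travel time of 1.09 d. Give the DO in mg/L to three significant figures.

k_1 L₀/(k_a−k_1) = 0.285×51.3/(1.45−0.285) = 14.62/1.165 = 12.55 mg/L.
e^(−k_1 t) = e^(−0.285×1.090) = 0.7330; e^(−k_a t) = e^(−1.45×1.090) = 0.2059.
D = 12.55 × (0.7330 − 0.2059) + 0.467 × 0.2059 = 6.615 + 0.09614 = 6.711 mg/L.
DO = C_s − D = 8.18 − 6.711 = 1.469 mg/L.

DO ≈ 1.47 mg/L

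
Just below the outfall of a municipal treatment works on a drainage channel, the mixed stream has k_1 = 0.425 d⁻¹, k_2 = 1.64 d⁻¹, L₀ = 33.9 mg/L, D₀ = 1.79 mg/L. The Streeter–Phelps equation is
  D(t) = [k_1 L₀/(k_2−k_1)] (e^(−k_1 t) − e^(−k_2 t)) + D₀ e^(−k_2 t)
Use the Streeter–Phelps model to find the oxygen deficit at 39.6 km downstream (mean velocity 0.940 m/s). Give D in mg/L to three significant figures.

Travel time t = x/v = 39.6 km / (0.940 m/s) = 39600 m / 0.940 m/s = 42130 s = 0.4876 d.
k_1 L₀/(k_2−k_1) = 0.425×33.9/(1.64−0.425) = 14.41/1.215 = 11.86 mg/L.
e^(−k_1 t) = e^(−0.425×0.4876) = 0.8128; e^(−k_2 t) = e^(−1.64×0.4876) = 0.4495.
D = 11.86 × (0.8128 − 0.4495) + 1.79 × 0.4495 = 4.309 + 0.8046 = 5.113 mg/L.

D ≈ 5.11 mg/L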